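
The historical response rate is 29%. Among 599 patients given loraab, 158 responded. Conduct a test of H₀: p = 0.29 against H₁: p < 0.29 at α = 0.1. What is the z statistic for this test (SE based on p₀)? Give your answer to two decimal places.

z = -1.41

p̂ = 158/599 = 0.26377.
Under H₀, SE = √(0.29·0.71/599) = √(0.00034374) = 0.01854.
z = (0.26377 − 0.29)/0.01854 = -0.02623/0.01854 = -1.41.
p-value = P(Z < -1.415) ≈ 0.0786. With α = 0.1, reject H₀.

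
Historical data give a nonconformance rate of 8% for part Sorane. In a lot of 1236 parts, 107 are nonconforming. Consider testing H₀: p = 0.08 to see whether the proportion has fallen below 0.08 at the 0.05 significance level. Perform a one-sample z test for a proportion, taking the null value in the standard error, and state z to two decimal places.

z = 0.85

p̂ = 107/1236 ≈ 0.08657.
Standard error under H₀: √(0.08×0.92/1236) = 0.00772.
z = (0.08657 − 0.08)/0.00772 = 0.00657/0.00772 = 0.85.
p-value = P(Z < 0.851) ≈ 0.8027. With α = 0.05, fail to reject H₀.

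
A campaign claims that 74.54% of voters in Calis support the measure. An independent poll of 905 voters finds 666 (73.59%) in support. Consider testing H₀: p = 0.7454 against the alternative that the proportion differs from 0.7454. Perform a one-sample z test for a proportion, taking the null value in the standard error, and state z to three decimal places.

z = -0.655

p̂ = 666/905 ≈ 0.73591.
Standard error under H₀: √(0.7454×0.2546/905) = 0.01448.
z = (0.73591 − 0.7454)/0.01448 = -0.00949/0.01448 = -0.655.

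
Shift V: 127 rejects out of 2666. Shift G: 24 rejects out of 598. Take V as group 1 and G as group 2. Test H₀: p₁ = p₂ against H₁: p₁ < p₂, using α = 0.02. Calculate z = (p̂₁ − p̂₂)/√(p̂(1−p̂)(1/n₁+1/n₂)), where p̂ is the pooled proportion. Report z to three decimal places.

p̂₁ = 127/2666 = 0.047637, p̂₂ = 24/598 = 0.040134.
Pooled p̂ = (127+24)/(2666+598) = 151/3264 = 0.046262.
SE = √(0.0441221 × 0.00204733) = 0.009504.
z = (0.047637 − 0.040134)/0.009504 = 0.007503/0.009504 = 0.789.
p-value = P(Z < 0.789) ≈ 0.7851; since p > α = 0.02, fail to reject H₀.

z = 0.789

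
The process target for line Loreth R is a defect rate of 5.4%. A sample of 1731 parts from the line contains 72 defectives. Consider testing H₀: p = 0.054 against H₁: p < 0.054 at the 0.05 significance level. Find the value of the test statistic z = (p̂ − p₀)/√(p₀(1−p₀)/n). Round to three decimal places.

p̂ = 72/1731 = 0.041594.
SE = √(p₀(1−p₀)/n) = √(0.051084/1731) = 0.005432.
z = (0.041594 − 0.054)/0.005432 = -0.012406/0.005432 = -2.284.
p-value = P(Z < -2.284) ≈ 0.0112; since p < α = 0.05, reject H₀.

z = -2.284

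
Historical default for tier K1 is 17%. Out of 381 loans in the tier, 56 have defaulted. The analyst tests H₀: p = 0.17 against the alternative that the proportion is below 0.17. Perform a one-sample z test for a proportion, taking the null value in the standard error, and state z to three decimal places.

p̂ = 56/381 = 0.14698.
Under H₀, SE = √(0.17·0.83/381) = √(0.000370341) = 0.01924.
z = (0.14698 − 0.17)/0.01924 = -0.02302/0.01924 = -1.196.
p-value = P(Z < -1.196) ≈ 0.1158.

z = -1.196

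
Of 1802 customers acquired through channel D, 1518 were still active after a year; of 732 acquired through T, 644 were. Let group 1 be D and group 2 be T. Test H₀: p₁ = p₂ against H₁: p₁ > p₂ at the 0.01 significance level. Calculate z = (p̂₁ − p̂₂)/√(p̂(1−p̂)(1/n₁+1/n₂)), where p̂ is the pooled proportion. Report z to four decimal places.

p̂₁ = 1518/1802 = 0.842397, p̂₂ = 644/732 = 0.879781.
Pooled p̂ = (1518+644)/(1802+732) = 2162/2534 = 0.853197.
SE = √(p̂(1−p̂)(1/n₁+1/n₂)) = √(0.853197·0.146803·0.00192106) = √(0.000240617) = 0.015512.
z = (0.842397 − 0.879781)/0.015512 = -0.037384/0.015512 = -2.4100.
p-value = P(Z > -2.410) ≈ 0.9920. With α = 0.01, fail to reject H₀.

z = -2.4100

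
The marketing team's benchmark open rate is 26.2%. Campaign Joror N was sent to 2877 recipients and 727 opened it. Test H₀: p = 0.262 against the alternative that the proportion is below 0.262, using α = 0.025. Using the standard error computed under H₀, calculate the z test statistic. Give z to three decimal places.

z = -1.135

p̂ = 727/2877 = 0.25269.
Under H₀, SE = √(0.262·0.738/2877) = √(6.72075e-05) = 0.00820.
z = (0.25269 − 0.262)/0.00820 = -0.00931/0.00820 = -1.135.
p-value = P(Z < -1.135) ≈ 0.1282, so at α = 0.025 we fail to reject H₀.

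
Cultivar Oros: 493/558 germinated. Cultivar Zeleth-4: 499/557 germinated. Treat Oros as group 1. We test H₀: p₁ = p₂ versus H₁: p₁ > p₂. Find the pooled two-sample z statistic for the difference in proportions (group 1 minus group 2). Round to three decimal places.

z = -0.659

p̂₁ = 493/558 = 0.88351, p̂₂ = 499/557 = 0.89587.
Pooled p̂ = (493+499)/(558+557) = 992/1115 = 0.88969.
SE = √(p̂(1−p̂)(1/n₁+1/n₂)) = √(0.88969·0.11031·0.00358745) = √(0.000352089) = 0.01876.
z = (0.88351 − 0.89587)/0.01876 = -0.01236/0.01876 = -0.659.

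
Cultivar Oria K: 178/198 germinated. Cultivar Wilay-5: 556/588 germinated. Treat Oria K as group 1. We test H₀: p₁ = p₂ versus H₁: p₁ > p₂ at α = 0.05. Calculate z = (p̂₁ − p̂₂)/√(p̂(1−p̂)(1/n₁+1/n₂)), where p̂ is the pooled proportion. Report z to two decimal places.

p̂₁ = 178/198 = 0.8990, p̂₂ = 556/588 = 0.9456.
Pooled p̂ = (178+556)/(198+588) = 734/786 = 0.9338.
SE = √(0.0617809 × 0.00675119) = 0.0204.
z = (0.8990 − 0.9456)/0.0204 = -0.0466/0.0204 = -2.28.
p-value = P(Z > -2.281) ≈ 0.9887; since p > α = 0.05, fail to reject H₀.

z = -2.28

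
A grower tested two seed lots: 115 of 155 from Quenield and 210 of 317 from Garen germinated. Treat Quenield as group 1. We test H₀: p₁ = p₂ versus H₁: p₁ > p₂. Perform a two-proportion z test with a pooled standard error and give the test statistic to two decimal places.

p̂₁ = 115/155 = 0.7419, p̂₂ = 210/317 = 0.6625.
Pooled p̂ = (115+210)/(155+317) = 325/472 = 0.6886.
SE = √(0.214445 × 0.00960619) = 0.0454.
z = (0.7419 − 0.6625)/0.0454 = 0.0794/0.0454 = 1.75.

z = 1.75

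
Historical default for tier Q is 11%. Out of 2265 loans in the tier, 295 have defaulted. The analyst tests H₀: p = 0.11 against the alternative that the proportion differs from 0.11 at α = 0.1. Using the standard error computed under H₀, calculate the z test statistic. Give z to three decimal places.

p̂ = 295/2265 = 0.130243.
SE = √(p₀(1−p₀)/n) = √(0.0979/2265) = 0.006574.
z = (0.130243 − 0.11)/0.006574 = 0.020243/0.006574 = 3.079.
p-value = 2·P(Z > 3.079) ≈ 0.0021, so at α = 0.1 we reject H₀.

z = 3.079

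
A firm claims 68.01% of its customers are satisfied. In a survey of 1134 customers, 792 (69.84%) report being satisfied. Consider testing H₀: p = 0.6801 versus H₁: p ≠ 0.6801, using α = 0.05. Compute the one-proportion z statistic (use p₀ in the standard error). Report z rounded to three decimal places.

z = 1.322

p̂ = 792/1134 = 0.69841.
SE = √(p₀(1−p₀)/n) = √(0.21756/1134) = 0.01385.
z = (0.69841 − 0.6801)/0.01385 = 0.01831/0.01385 = 1.322.
Two-sided p-value ≈ 2·Φ(−1.322) = 0.1861. With α = 0.05, fail to reject H₀.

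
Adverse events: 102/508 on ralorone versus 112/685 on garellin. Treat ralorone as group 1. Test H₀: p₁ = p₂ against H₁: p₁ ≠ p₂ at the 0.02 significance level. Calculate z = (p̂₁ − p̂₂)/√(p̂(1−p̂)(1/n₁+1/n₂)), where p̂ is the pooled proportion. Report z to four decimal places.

p̂₁ = 102/508 ≈ 0.2007874, p̂₂ = 112/685 ≈ 0.1635036.
Pooled p̂ = (102+112)/(508+685) = 214/1193 = 0.1793797.
SE = √(p̂(1−p̂)(1/n₁+1/n₂)) = √(0.1793797·0.8206203·0.00342836) = √(0.000504663) = 0.0224647.
z = (0.2007874 − 0.1635036)/0.0224647 = 0.0372838/0.0224647 = 1.6597.
p-value = 2·P(Z > 1.660) ≈ 0.0970, so at α = 0.02 we fail to reject H₀.

z = 1.6597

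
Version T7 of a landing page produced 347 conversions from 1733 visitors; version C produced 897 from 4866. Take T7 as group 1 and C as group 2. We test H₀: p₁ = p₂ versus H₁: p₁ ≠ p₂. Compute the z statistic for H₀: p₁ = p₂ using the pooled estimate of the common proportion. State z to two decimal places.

z = 1.45

p̂₁ = 347/1733 = 0.20023, p̂₂ = 897/4866 = 0.18434.
Pooled p̂ = (347+897)/(1733+4866) = 1244/6599 = 0.18851.
SE = √(0.152976 × 0.000782542) = 0.01094.
z = (0.20023 − 0.18434)/0.01094 = 0.01589/0.01094 = 1.45.
Two-sided p-value ≈ 2·Φ(−1.452) = 0.1464.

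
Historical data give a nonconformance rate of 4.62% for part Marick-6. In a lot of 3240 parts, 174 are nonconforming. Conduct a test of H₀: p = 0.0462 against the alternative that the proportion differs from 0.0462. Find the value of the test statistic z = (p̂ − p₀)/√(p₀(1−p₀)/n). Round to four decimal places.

p̂ = 174/3240 = 0.053704.
SE = √(p₀(1−p₀)/n) = √(0.044066/3240) = 0.003688.
z = (0.053704 − 0.0462)/0.003688 = 0.007504/0.003688 = 2.0347.
p-value = 2·P(Z > 2.035) ≈ 0.0419.

z = 2.0347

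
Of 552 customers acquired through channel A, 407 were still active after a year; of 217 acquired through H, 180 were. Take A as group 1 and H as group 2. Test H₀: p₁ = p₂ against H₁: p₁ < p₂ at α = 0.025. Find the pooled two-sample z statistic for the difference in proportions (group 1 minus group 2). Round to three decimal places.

p̂₁ = 407/552 ≈ 0.737319, p̂₂ = 180/217 ≈ 0.829493.
Pooled p̂ = (407+180)/(552+217) = 587/769 = 0.763329.
SE = √(0.180658 × 0.00641989) = 0.034056.
z = (0.737319 − 0.829493)/0.034056 = -0.092174/0.034056 = -2.707.
p-value = P(Z < -2.707) ≈ 0.0034. With α = 0.025, reject H₀.

z = -2.707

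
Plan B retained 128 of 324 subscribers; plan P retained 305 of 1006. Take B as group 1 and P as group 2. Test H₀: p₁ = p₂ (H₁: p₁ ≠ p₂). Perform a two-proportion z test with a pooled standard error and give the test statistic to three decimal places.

p̂₁ = 128/324 = 0.39506, p̂₂ = 305/1006 = 0.30318.
Pooled p̂ = (128+305)/(324+1006) = 433/1330 = 0.32556.
SE = √(p̂(1−p̂)(1/n₁+1/n₂)) = √(0.32556·0.67444·0.00408046) = √(0.000895954) = 0.02993.
z = (0.39506 − 0.30318)/0.02993 = 0.09188/0.02993 = 3.070.
Two-sided p-value ≈ 2·Φ(−3.070) = 0.0021.

z = 3.070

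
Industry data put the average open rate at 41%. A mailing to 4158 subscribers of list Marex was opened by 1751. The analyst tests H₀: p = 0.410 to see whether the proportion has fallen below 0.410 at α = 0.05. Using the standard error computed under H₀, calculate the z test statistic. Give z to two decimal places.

p̂ = 1751/4158 = 0.4211.
SE = √(p₀(1−p₀)/n) = √(0.2419/4158) = 0.0076.
z = (0.4211 − 0.41)/0.0076 = 0.0111/0.0076 = 1.46.
p-value = P(Z < 1.457) ≈ 0.9275; since p > α = 0.05, fail to reject H₀.

z = 1.46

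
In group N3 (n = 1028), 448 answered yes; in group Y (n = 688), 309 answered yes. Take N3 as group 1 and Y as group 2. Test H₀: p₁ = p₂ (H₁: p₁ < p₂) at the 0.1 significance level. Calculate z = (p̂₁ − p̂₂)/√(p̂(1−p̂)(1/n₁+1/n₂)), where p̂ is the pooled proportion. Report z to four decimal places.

p̂₁ = 448/1028 = 0.435798, p̂₂ = 309/688 = 0.449128.
Pooled p̂ = (448+309)/(1028+688) = 757/1716 = 0.441142.
SE = √(p̂(1−p̂)(1/n₁+1/n₂)) = √(0.441142·0.558858·0.00242625) = √(0.000598158) = 0.024457.
z = (0.435798 − 0.449128)/0.024457 = -0.013330/0.024457 = -0.5450.
p-value = P(Z < -0.545) ≈ 0.2929; since p > α = 0.1, fail to reject H₀.

z = -0.5450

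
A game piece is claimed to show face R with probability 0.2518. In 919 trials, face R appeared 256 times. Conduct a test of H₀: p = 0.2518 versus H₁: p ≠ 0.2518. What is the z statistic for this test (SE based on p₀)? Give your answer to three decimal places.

p̂ = 256/919 ≈ 0.27856.
SE = √(p₀(1−p₀)/n) = √(0.1884/919) = 0.01432.
z = (0.27856 − 0.2518)/0.01432 = 0.02676/0.01432 = 1.869.

z = 1.869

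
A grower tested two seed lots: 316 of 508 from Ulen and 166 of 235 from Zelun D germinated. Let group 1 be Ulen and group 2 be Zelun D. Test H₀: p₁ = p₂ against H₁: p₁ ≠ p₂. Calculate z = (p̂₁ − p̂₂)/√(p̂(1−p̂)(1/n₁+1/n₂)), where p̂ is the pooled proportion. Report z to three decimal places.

p̂₁ = 316/508 = 0.62205, p̂₂ = 166/235 = 0.70638.
Pooled p̂ = (316+166)/(508+235) = 482/743 = 0.64872.
SE = √(p̂(1−p̂)(1/n₁+1/n₂)) = √(0.64872·0.35128·0.00622382) = √(0.0014183) = 0.03766.
z = (0.62205 − 0.70638)/0.03766 = -0.08433/0.03766 = -2.239.
Two-sided p-value ≈ 2·Φ(−2.239) = 0.0251.

z = -2.239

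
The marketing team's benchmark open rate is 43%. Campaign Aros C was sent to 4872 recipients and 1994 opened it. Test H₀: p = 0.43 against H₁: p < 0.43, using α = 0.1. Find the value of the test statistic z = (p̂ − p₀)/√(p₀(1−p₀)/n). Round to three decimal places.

z = -2.922

p̂ = 1994/4872 = 0.40928.
Standard error under H₀: √(0.43×0.57/4872) = 0.00709.
z = (0.40928 − 0.43)/0.00709 = -0.02072/0.00709 = -2.922.
p-value = P(Z < -2.922) ≈ 0.0017; since p < α = 0.1, reject H₀.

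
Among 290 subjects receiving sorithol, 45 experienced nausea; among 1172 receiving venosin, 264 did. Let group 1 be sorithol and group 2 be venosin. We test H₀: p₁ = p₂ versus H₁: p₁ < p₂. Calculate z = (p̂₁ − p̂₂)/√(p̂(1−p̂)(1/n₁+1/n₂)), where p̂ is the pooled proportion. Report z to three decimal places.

p̂₁ = 45/290 = 0.15517, p̂₂ = 264/1172 = 0.22526.
Pooled p̂ = (45+264)/(290+1172) = 309/1462 = 0.21135.
SE = √(0.166684 × 0.00430152) = 0.02678.
z = (0.15517 − 0.22526)/0.02678 = -0.07009/0.02678 = -2.617.
p-value = P(Z < -2.617) ≈ 0.0044.

z = -2.617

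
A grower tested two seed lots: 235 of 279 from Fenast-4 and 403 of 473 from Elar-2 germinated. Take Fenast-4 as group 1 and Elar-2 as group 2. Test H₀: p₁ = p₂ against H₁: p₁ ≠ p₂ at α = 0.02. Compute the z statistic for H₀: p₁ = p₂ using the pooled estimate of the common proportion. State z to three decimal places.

p̂₁ = 235/279 = 0.84229, p̂₂ = 403/473 = 0.85201.
Pooled p̂ = (235+403)/(279+473) = 638/752 = 0.84840.
SE = √(0.128614 × 0.00569839) = 0.02707.
z = (0.84229 − 0.85201)/0.02707 = -0.00972/0.02707 = -0.359.
p-value = 2·P(Z > 0.359) ≈ 0.7197. With α = 0.02, fail to reject H₀.

z = -0.359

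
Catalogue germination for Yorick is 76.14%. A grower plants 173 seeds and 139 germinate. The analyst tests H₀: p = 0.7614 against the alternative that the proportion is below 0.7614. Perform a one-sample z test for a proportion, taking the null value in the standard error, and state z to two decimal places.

z = 1.30

p̂ = 139/173 ≈ 0.8035.
SE = √(p₀(1−p₀)/n) = √(0.18167/173) = 0.0324.
z = (0.8035 − 0.7614)/0.0324 = 0.0421/0.0324 = 1.30.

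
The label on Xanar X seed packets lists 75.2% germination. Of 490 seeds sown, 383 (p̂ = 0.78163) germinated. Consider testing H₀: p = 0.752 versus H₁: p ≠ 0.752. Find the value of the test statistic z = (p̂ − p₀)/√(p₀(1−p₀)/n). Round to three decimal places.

z = 1.519

p̂ = 383/490 = 0.78163.
Under H₀, SE = √(0.752·0.248/490) = √(0.000380604) = 0.01951.
z = (0.78163 − 0.752)/0.01951 = 0.02963/0.01951 = 1.519.
p-value = 2·P(Z > 1.519) ≈ 0.1288.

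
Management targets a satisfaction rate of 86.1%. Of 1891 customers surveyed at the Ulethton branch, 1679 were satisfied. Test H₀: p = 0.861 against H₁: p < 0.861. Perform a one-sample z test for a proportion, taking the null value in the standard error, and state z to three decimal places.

p̂ = 1679/1891 ≈ 0.887890.
Under H₀, SE = √(0.861·0.139/1891) = √(6.32887e-05) = 0.007955.
z = (0.887890 − 0.861)/0.007955 = 0.026890/0.007955 = 3.380.

z = 3.380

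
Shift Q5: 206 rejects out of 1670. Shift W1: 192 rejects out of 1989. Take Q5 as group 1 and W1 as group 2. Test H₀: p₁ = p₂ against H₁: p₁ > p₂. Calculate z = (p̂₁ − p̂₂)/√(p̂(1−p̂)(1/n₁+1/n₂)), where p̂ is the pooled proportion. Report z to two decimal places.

p̂₁ = 206/1670 ≈ 0.12335, p̂₂ = 192/1989 ≈ 0.09653.
Pooled p̂ = (206+192)/(1670+1989) = 398/3659 = 0.10877.
SE = √(p̂(1−p̂)(1/n₁+1/n₂)) = √(0.10877·0.89123·0.00110157) = √(0.000106787) = 0.01033.
z = (0.12335 − 0.09653)/0.01033 = 0.02682/0.01033 = 2.60.
p-value = P(Z > 2.596) ≈ 0.0047.

z = 2.60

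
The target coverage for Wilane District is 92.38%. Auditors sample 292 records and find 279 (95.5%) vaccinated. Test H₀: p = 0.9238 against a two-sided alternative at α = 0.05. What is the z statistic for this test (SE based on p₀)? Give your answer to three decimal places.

p̂ = 279/292 = 0.95548.
SE = √(p₀(1−p₀)/n) = √(0.070394/292) = 0.01553.
z = (0.95548 − 0.9238)/0.01553 = 0.03168/0.01553 = 2.040.
Two-sided p-value ≈ 2·Φ(−2.040) = 0.0413. With α = 0.05, reject H₀.

z = 2.040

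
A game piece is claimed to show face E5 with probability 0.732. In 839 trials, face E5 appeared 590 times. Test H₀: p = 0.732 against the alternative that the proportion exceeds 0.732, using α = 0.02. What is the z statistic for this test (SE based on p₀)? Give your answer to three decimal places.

p̂ = 590/839 ≈ 0.70322.
Under H₀, SE = √(0.732·0.268/839) = √(0.000233821) = 0.01529.
z = (0.70322 − 0.732)/0.01529 = -0.02878/0.01529 = -1.882.
p-value = P(Z > -1.882) ≈ 0.9701, so at α = 0.02 we fail to reject H₀.

z = -1.882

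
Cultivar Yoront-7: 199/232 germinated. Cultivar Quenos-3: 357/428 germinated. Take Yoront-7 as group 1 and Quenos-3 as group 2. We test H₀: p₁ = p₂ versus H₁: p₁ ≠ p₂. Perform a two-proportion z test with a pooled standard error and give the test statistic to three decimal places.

z = 0.796

p̂₁ = 199/232 ≈ 0.85776, p̂₂ = 357/428 ≈ 0.83411.
Pooled p̂ = (199+357)/(232+428) = 556/660 = 0.84242.
SE = √(p̂(1−p̂)(1/n₁+1/n₂)) = √(0.84242·0.15758·0.00664679) = √(0.000882333) = 0.02970.
z = (0.85776 − 0.83411)/0.02970 = 0.02365/0.02970 = 0.796.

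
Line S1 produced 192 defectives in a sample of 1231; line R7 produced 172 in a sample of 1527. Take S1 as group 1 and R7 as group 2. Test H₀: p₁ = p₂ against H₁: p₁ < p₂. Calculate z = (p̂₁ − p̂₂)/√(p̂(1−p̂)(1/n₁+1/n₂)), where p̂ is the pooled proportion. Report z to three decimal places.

z = 3.342

p̂₁ = 192/1231 ≈ 0.155971, p̂₂ = 172/1527 ≈ 0.112639.
Pooled p̂ = (192+172)/(1231+1527) = 364/2758 = 0.131980.
SE = √(0.114561 × 0.00146723) = 0.012965.
z = (0.155971 − 0.112639)/0.012965 = 0.043332/0.012965 = 3.342.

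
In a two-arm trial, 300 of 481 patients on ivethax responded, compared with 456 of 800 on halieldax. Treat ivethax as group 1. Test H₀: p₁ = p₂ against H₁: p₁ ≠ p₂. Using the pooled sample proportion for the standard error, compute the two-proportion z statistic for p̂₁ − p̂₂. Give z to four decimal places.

p̂₁ = 300/481 = 0.623701, p̂₂ = 456/800 = 0.570000.
Pooled p̂ = (300+456)/(481+800) = 756/1281 = 0.590164.
SE = √(p̂(1−p̂)(1/n₁+1/n₂)) = √(0.590164·0.409836·0.003329) = √(0.000805187) = 0.028376.
z = (0.623701 − 0.570000)/0.028376 = 0.053701/0.028376 = 1.8925.

z = 1.8925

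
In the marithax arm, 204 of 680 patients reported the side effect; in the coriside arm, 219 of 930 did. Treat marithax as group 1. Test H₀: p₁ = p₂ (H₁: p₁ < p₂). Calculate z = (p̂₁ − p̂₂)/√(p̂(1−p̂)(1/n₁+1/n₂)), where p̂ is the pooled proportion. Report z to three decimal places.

z = 2.905

p̂₁ = 204/680 ≈ 0.30000, p̂₂ = 219/930 ≈ 0.23548.
Pooled p̂ = (204+219)/(680+930) = 423/1610 = 0.26273.
SE = √(0.193704 × 0.00254586) = 0.02221.
z = (0.30000 − 0.23548)/0.02221 = 0.06452/0.02221 = 2.905.
p-value = P(Z < 2.905) ≈ 0.9982.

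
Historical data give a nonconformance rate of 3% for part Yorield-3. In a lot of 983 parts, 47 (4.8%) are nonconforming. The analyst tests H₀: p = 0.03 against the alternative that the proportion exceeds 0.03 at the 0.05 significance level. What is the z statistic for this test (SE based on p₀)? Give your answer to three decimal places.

z = 3.274

p̂ = 47/983 ≈ 0.04781.
SE = √(p₀(1−p₀)/n) = √(0.0291/983) = 0.00544.
z = (0.04781 − 0.03)/0.00544 = 0.01781/0.00544 = 3.274.
p-value = P(Z > 3.274) ≈ 0.0005; since p < α = 0.05, reject H₀.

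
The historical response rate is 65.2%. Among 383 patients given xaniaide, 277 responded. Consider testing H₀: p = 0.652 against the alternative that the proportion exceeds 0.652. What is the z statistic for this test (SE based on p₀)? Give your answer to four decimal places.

p̂ = 277/383 = 0.723238.
SE = √(p₀(1−p₀)/n) = √(0.2269/383) = 0.024340.
z = (0.723238 − 0.652)/0.024340 = 0.071238/0.024340 = 2.9268.
p-value = P(Z > 2.927) ≈ 0.0017.

z = 2.9268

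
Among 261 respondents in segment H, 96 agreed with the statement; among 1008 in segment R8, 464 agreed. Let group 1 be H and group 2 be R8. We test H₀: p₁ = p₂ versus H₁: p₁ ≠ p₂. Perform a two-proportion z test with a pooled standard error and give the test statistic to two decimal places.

p̂₁ = 96/261 ≈ 0.3678, p̂₂ = 464/1008 ≈ 0.4603.
Pooled p̂ = (96+464)/(261+1008) = 560/1269 = 0.4413.
SE = √(p̂(1−p̂)(1/n₁+1/n₂)) = √(0.4413·0.5587·0.00482348) = √(0.00118925) = 0.0345.
z = (0.3678 − 0.4603)/0.0345 = -0.0925/0.0345 = -2.68.
Two-sided p-value ≈ 2·Φ(−2.682) = 0.0073.

z = -2.68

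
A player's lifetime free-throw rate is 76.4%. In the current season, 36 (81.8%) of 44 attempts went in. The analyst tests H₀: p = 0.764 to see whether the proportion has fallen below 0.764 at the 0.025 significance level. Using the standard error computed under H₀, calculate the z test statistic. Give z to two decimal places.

p̂ = 36/44 ≈ 0.8182.
SE = √(p₀(1−p₀)/n) = √(0.1803/44) = 0.0640.
z = (0.8182 − 0.764)/0.0640 = 0.0542/0.0640 = 0.85.
p-value = P(Z < 0.846) ≈ 0.8013; since p > α = 0.025, fail to reject H₀.

z = 0.85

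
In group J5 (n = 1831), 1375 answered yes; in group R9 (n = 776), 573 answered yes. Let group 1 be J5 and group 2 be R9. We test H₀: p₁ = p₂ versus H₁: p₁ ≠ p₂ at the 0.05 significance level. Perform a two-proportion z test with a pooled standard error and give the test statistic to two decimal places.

p̂₁ = 1375/1831 = 0.75096, p̂₂ = 573/776 = 0.73840.
Pooled p̂ = (1375+573)/(1831+776) = 1948/2607 = 0.74722.
SE = √(p̂(1−p̂)(1/n₁+1/n₂)) = √(0.74722·0.25278·0.00183481) = √(0.000346564) = 0.01862.
z = (0.75096 − 0.73840)/0.01862 = 0.01256/0.01862 = 0.67.
Two-sided p-value ≈ 2·Φ(−0.674) = 0.5001; since p > α = 0.05, fail to reject H₀.

z = 0.67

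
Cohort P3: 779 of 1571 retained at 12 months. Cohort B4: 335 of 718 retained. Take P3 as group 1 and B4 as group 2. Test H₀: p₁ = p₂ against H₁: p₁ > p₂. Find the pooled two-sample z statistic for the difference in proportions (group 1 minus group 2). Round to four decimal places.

z = 1.3008

p̂₁ = 779/1571 ≈ 0.495863, p̂₂ = 335/718 ≈ 0.466574.
Pooled p̂ = (779+335)/(1571+718) = 1114/2289 = 0.486675.
SE = √(p̂(1−p̂)(1/n₁+1/n₂)) = √(0.486675·0.513325·0.00202929) = √(0.000506963) = 0.022516.
z = (0.495863 − 0.466574)/0.022516 = 0.029289/0.022516 = 1.3008.
p-value = P(Z > 1.301) ≈ 0.0967.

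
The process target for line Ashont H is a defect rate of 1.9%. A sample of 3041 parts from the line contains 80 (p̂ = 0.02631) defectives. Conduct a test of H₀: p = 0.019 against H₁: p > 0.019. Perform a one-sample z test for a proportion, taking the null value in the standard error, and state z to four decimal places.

z = 2.9515

p̂ = 80/3041 = 0.0263071.
Under H₀, SE = √(0.019·0.981/3041) = √(6.12923e-06) = 0.0024757.
z = (0.0263071 − 0.019)/0.0024757 = 0.0073071/0.0024757 = 2.9515.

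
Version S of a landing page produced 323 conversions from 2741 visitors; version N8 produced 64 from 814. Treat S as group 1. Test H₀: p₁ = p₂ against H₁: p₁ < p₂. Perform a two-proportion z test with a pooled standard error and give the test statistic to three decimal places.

z = 3.154

p̂₁ = 323/2741 ≈ 0.117840, p̂₂ = 64/814 ≈ 0.078624.
Pooled p̂ = (323+64)/(2741+814) = 387/3555 = 0.108861.
SE = √(0.0970101 × 0.00159333) = 0.012433.
z = (0.117840 − 0.078624)/0.012433 = 0.039216/0.012433 = 3.154.
p-value = P(Z < 3.154) ≈ 0.9992.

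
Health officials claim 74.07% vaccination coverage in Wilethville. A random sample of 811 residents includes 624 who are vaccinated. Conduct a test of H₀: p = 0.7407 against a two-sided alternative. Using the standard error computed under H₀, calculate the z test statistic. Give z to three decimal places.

z = 1.866

p̂ = 624/811 ≈ 0.76942.
Standard error under H₀: √(0.7407×0.2593/811) = 0.01539.
z = (0.76942 − 0.7407)/0.01539 = 0.02872/0.01539 = 1.866.
p-value = 2·P(Z > 1.866) ≈ 0.0620.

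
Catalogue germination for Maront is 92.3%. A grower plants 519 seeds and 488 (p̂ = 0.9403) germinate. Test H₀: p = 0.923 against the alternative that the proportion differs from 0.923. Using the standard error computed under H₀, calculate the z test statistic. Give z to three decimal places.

z = 1.476

p̂ = 488/519 ≈ 0.94027.
SE = √(p₀(1−p₀)/n) = √(0.071071/519) = 0.01170.
z = (0.94027 − 0.923)/0.01170 = 0.01727/0.01170 = 1.476.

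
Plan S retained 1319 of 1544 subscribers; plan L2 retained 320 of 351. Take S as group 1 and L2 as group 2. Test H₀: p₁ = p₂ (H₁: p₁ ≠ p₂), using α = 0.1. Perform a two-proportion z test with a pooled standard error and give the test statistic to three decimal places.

p̂₁ = 1319/1544 ≈ 0.854275, p̂₂ = 320/351 ≈ 0.911681.
Pooled p̂ = (1319+320)/(1544+351) = 1639/1895 = 0.864908.
SE = √(0.116842 × 0.00349667) = 0.020213.
z = (0.854275 − 0.911681)/0.020213 = -0.057406/0.020213 = -2.840.
Two-sided p-value ≈ 2·Φ(−2.840) = 0.0045, so at α = 0.1 we reject H₀.

z = -2.840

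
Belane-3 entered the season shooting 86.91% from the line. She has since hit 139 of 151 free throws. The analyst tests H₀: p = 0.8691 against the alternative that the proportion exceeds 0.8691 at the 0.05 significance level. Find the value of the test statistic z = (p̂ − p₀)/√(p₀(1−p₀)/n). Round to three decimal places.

z = 1.874

p̂ = 139/151 = 0.92053.
Under H₀, SE = √(0.8691·0.1309/151) = √(0.000753412) = 0.02745.
z = (0.92053 − 0.8691)/0.02745 = 0.05143/0.02745 = 1.874.
p-value = P(Z > 1.874) ≈ 0.0305. With α = 0.05, reject H₀.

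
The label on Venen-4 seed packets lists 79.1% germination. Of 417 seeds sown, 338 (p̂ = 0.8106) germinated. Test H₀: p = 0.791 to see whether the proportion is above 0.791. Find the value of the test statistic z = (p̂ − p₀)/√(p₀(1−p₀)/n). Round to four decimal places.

z = 0.9819

p̂ = 338/417 = 0.8105516.
Under H₀, SE = √(0.791·0.209/417) = √(0.000396448) = 0.0199110.
z = (0.8105516 − 0.791)/0.0199110 = 0.0195516/0.0199110 = 0.9819.
p-value = P(Z > 0.982) ≈ 0.1631.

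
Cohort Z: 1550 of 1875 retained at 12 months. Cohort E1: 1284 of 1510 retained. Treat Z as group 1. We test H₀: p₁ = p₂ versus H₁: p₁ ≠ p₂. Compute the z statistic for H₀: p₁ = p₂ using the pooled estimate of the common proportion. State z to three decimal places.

p̂₁ = 1550/1875 = 0.82667, p̂₂ = 1284/1510 = 0.85033.
Pooled p̂ = (1550+1284)/(1875+1510) = 2834/3385 = 0.83722.
SE = √(p̂(1−p̂)(1/n₁+1/n₂)) = √(0.83722·0.16278·0.00119558) = √(0.000162935) = 0.01276.
z = (0.82667 − 0.85033)/0.01276 = -0.02366/0.01276 = -1.854.
Two-sided p-value ≈ 2·Φ(−1.854) = 0.0638.

z = -1.854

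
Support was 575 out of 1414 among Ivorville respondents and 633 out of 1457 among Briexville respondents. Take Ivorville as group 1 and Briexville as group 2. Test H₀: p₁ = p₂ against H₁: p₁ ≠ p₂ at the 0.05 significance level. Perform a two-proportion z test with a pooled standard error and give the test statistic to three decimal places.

z = -1.509

p̂₁ = 575/1414 ≈ 0.406648, p̂₂ = 633/1457 ≈ 0.434454.
Pooled p̂ = (575+633)/(1414+1457) = 1208/2871 = 0.420759.
SE = √(p̂(1−p̂)(1/n₁+1/n₂)) = √(0.420759·0.579241·0.00139356) = √(0.000339639) = 0.018429.
z = (0.406648 − 0.434454)/0.018429 = -0.027806/0.018429 = -1.509.
Two-sided p-value ≈ 2·Φ(−1.509) = 0.1313; since p > α = 0.05, fail to reject H₀.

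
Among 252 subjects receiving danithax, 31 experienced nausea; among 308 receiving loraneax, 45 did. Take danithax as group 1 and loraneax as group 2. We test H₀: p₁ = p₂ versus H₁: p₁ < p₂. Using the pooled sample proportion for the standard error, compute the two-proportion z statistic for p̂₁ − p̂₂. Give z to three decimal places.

p̂₁ = 31/252 = 0.123016, p̂₂ = 45/308 = 0.146104.
Pooled p̂ = (31+45)/(252+308) = 76/560 = 0.135714.
SE = √(0.117296 × 0.00721501) = 0.029091.
z = (0.123016 − 0.146104)/0.029091 = -0.023088/0.029091 = -0.794.
p-value = P(Z < -0.794) ≈ 0.2137.

z = -0.794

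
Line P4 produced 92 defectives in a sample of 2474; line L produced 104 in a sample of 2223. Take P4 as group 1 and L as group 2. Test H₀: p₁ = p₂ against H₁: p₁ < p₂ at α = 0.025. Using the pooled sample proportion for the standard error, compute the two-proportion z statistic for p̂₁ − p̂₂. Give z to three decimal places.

z = -1.642

p̂₁ = 92/2474 ≈ 0.03719, p̂₂ = 104/2223 ≈ 0.04678.
Pooled p̂ = (92+104)/(2474+2223) = 196/4697 = 0.04173.
SE = √(p̂(1−p̂)(1/n₁+1/n₂)) = √(0.04173·0.95827·0.000854046) = √(3.41512e-05) = 0.00584.
z = (0.03719 − 0.04678)/0.00584 = -0.00959/0.00584 = -1.642.
p-value = P(Z < -1.642) ≈ 0.0503; since p > α = 0.025, fail to reject H₀.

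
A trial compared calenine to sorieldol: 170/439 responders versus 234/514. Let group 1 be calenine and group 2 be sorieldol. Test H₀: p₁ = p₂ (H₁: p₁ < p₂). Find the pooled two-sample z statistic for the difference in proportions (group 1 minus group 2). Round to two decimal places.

p̂₁ = 170/439 ≈ 0.3872, p̂₂ = 234/514 ≈ 0.4553.
Pooled p̂ = (170+234)/(439+514) = 404/953 = 0.4239.
SE = √(p̂(1−p̂)(1/n₁+1/n₂)) = √(0.4239·0.5761·0.00422343) = √(0.00103141) = 0.0321.
z = (0.3872 − 0.4553)/0.0321 = -0.0681/0.0321 = -2.12.
p-value = P(Z < -2.118) ≈ 0.0171.

z = -2.12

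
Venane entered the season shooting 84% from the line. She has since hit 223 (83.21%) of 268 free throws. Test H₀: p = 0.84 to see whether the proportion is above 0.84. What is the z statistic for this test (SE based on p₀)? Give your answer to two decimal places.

p̂ = 223/268 ≈ 0.8321.
SE = √(p₀(1−p₀)/n) = √(0.1344/268) = 0.0224.
z = (0.8321 − 0.84)/0.0224 = -0.0079/0.0224 = -0.35.
p-value = P(Z > -0.353) ≈ 0.6380.

z = -0.35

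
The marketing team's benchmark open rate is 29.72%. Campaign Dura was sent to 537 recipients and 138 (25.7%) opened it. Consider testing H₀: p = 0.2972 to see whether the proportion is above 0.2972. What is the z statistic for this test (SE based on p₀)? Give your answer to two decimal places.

z = -2.04

p̂ = 138/537 ≈ 0.2570.
SE = √(p₀(1−p₀)/n) = √(0.20887/537) = 0.0197.
z = (0.2570 − 0.2972)/0.0197 = -0.0402/0.0197 = -2.04.
p-value = P(Z > -2.039) ≈ 0.9793.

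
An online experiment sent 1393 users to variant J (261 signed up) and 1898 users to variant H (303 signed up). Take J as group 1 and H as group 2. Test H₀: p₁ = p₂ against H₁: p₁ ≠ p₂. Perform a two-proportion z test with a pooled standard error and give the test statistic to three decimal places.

z = 2.085

p̂₁ = 261/1393 = 0.18737, p̂₂ = 303/1898 = 0.15964.
Pooled p̂ = (261+303)/(1393+1898) = 564/3291 = 0.17138.
SE = √(0.142007 × 0.00124475) = 0.01330.
z = (0.18737 − 0.15964)/0.01330 = 0.02773/0.01330 = 2.085.
Two-sided p-value ≈ 2·Φ(−2.085) = 0.0370.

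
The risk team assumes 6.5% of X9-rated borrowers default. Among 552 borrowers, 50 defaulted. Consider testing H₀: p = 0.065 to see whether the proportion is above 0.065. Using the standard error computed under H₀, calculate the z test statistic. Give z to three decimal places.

p̂ = 50/552 ≈ 0.090580.
Standard error under H₀: √(0.065×0.935/552) = 0.010493.
z = (0.090580 − 0.065)/0.010493 = 0.025580/0.010493 = 2.438.

z = 2.438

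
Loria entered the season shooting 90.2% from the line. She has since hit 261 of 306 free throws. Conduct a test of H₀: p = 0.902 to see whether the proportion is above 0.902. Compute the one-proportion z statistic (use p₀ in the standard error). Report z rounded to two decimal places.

z = -2.89

p̂ = 261/306 = 0.8529.
Standard error under H₀: √(0.902×0.098/306) = 0.0170.
z = (0.8529 − 0.902)/0.0170 = -0.0491/0.0170 = -2.89.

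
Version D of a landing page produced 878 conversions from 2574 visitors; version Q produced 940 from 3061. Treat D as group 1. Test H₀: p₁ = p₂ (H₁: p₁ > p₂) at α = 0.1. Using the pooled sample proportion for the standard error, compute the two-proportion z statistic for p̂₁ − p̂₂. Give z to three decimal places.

z = 2.721

p̂₁ = 878/2574 ≈ 0.34110, p̂₂ = 940/3061 ≈ 0.30709.
Pooled p̂ = (878+940)/(2574+3061) = 1818/5635 = 0.32263.
SE = √(p̂(1−p̂)(1/n₁+1/n₂)) = √(0.32263·0.67737·0.000715191) = √(0.000156297) = 0.01250.
z = (0.34110 − 0.30709)/0.01250 = 0.03401/0.01250 = 2.721.
p-value = P(Z > 2.721) ≈ 0.0033; since p < α = 0.1, reject H₀.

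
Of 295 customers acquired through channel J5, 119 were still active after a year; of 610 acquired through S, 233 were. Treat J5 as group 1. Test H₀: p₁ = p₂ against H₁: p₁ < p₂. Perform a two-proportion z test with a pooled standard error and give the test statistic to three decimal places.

p̂₁ = 119/295 = 0.40339, p̂₂ = 233/610 = 0.38197.
Pooled p̂ = (119+233)/(295+610) = 352/905 = 0.38895.
SE = √(p̂(1−p̂)(1/n₁+1/n₂)) = √(0.38895·0.61105·0.00502917) = √(0.00119527) = 0.03457.
z = (0.40339 − 0.38197)/0.03457 = 0.02142/0.03457 = 0.620.
p-value = P(Z < 0.620) ≈ 0.7323.

z = 0.620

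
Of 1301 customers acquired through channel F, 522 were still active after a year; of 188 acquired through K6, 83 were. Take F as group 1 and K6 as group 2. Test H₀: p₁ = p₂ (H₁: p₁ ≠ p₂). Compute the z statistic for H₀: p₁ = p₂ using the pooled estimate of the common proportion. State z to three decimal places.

p̂₁ = 522/1301 ≈ 0.40123, p̂₂ = 83/188 ≈ 0.44149.
Pooled p̂ = (522+83)/(1301+188) = 605/1489 = 0.40631.
SE = √(p̂(1−p̂)(1/n₁+1/n₂)) = √(0.40631·0.59369·0.00608779) = √(0.00146851) = 0.03832.
z = (0.40123 − 0.44149)/0.03832 = -0.04026/0.03832 = -1.051.

z = -1.051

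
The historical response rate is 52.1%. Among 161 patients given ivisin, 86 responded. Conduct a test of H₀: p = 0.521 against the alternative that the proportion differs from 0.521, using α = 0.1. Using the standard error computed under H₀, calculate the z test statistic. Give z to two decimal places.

z = 0.33

p̂ = 86/161 ≈ 0.53416.
Under H₀, SE = √(0.521·0.479/161) = √(0.00155006) = 0.03937.
z = (0.53416 − 0.521)/0.03937 = 0.01316/0.03937 = 0.33.
Two-sided p-value ≈ 2·Φ(−0.334) = 0.7382, so at α = 0.1 we fail to reject H₀.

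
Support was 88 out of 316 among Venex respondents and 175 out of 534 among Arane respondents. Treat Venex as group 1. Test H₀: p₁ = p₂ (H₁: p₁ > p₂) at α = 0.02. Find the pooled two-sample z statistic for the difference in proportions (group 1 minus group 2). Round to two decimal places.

z = -1.50

p̂₁ = 88/316 ≈ 0.2785, p̂₂ = 175/534 ≈ 0.3277.
Pooled p̂ = (88+175)/(316+534) = 263/850 = 0.3094.
SE = √(p̂(1−p̂)(1/n₁+1/n₂)) = √(0.3094·0.6906·0.00503722) = √(0.00107633) = 0.0328.
z = (0.2785 − 0.3277)/0.0328 = -0.0492/0.0328 = -1.50.
p-value = P(Z > -1.501) ≈ 0.9333; since p > α = 0.02, fail to reject H₀.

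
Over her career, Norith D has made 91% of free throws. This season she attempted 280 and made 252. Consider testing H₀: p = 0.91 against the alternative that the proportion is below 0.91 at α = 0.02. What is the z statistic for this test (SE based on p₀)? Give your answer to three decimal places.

p̂ = 252/280 = 0.90000.
Standard error under H₀: √(0.91×0.09/280) = 0.01710.
z = (0.90000 − 0.91)/0.01710 = -0.01000/0.01710 = -0.585.
p-value = P(Z < -0.585) ≈ 0.2794. With α = 0.02, fail to reject H₀.

z = -0.585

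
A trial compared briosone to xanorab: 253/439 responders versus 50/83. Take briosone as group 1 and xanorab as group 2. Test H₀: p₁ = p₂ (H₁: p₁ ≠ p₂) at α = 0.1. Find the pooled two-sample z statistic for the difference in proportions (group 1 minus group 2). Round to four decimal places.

p̂₁ = 253/439 ≈ 0.576310, p̂₂ = 50/83 ≈ 0.602410.
Pooled p̂ = (253+50)/(439+83) = 303/522 = 0.580460.
SE = √(0.243526 × 0.0143261) = 0.059066.
z = (0.576310 − 0.602410)/0.059066 = -0.026100/0.059066 = -0.4419.
Two-sided p-value ≈ 2·Φ(−0.442) = 0.6586; since p > α = 0.1, fail to reject H₀.

z = -0.4419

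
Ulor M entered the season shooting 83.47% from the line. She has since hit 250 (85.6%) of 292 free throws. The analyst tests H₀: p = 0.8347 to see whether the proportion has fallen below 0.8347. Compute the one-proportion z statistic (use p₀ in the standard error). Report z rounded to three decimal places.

z = 0.987

p̂ = 250/292 = 0.85616.
Standard error under H₀: √(0.8347×0.1653/292) = 0.02174.
z = (0.85616 − 0.8347)/0.02174 = 0.02146/0.02174 = 0.987.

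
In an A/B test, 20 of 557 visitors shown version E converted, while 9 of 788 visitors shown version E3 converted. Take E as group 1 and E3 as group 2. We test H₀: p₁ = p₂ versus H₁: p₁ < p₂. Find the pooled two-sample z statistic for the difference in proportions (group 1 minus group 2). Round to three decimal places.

z = 3.045

p̂₁ = 20/557 ≈ 0.0359066, p̂₂ = 9/788 ≈ 0.0114213.
Pooled p̂ = (20+9)/(557+788) = 29/1345 = 0.0215613.
SE = √(0.0210964 × 0.00306437) = 0.0080404.
z = (0.0359066 − 0.0114213)/0.0080404 = 0.0244853/0.0080404 = 3.045.
p-value = P(Z < 3.045) ≈ 0.9988.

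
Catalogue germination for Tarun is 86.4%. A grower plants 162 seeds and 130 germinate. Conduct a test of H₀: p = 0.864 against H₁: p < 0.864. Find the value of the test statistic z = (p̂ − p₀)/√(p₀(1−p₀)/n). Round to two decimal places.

p̂ = 130/162 ≈ 0.80247.
SE = √(p₀(1−p₀)/n) = √(0.1175/162) = 0.02693.
z = (0.80247 − 0.864)/0.02693 = -0.06153/0.02693 = -2.28.

z = -2.28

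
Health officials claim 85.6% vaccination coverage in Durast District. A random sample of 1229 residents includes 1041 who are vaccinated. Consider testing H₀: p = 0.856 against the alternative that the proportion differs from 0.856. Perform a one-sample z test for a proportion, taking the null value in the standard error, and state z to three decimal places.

p̂ = 1041/1229 = 0.84703.
SE = √(p₀(1−p₀)/n) = √(0.12326/1229) = 0.01001.
z = (0.84703 − 0.856)/0.01001 = -0.00897/0.01001 = -0.896.
Two-sided p-value ≈ 2·Φ(−0.896) = 0.3704.

z = -0.896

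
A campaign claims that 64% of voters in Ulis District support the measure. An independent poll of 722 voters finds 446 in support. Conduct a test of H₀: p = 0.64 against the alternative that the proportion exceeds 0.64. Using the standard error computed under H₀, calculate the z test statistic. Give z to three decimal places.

p̂ = 446/722 ≈ 0.61773.
Under H₀, SE = √(0.64·0.36/722) = √(0.000319114) = 0.01786.
z = (0.61773 − 0.64)/0.01786 = -0.02227/0.01786 = -1.247.

z = -1.247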